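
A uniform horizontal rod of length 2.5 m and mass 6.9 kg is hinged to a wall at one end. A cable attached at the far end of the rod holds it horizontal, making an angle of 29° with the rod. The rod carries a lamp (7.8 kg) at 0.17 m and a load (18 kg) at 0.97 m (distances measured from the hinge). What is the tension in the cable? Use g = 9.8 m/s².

Take moments about the hinge.
Beam weight: 6.9 × 9.8 = 67.62 N down at 1.25 m → arm 1.25 m, τ = 67.62 × 1.25 = 84.53 N·m clockwise.
Lamp: 7.8 × 9.8 = 76.44 N down at 0.17 m → arm 0.17 m, τ = 76.44 × 0.17 = 12.99 N·m clockwise.
Load: 18 × 9.8 = 176.4 N down at 0.97 m → arm 0.97 m, τ = 176.4 × 0.97 = 171.1 N·m clockwise.
Total clockwise load moment = 268.6 N·m.
The cable tension T acts at 2.5 m; only its component perpendicular to the rod, T sinθ, produces torque. sin 29° = 0.4848.
For rotational equilibrium, T × 2.5 × 0.4848 = 268.6, so T = 268.6 / 1.212 = 222 N.

T ≈ 222 N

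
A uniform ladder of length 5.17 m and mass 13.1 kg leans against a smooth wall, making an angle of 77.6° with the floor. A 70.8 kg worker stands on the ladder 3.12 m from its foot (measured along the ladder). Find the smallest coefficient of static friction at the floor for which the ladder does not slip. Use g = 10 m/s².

Take moments about the foot of the ladder.
Ladder weight 13.1×10 = 131 N acts at 2.585 m along the ladder; its horizontal arm is 2.585·cos77.6° = 0.5551 m → τ = 72.72 N·m clockwise.
Worker: 70.8×10 = 708 N at 3.12 m → arm 0.67 m → τ = 474.4 N·m clockwise.
Wall normal N acts horizontally at the top; its moment arm is the height L sinθ = 5.17·sin77.6° = 5.049 m, counterclockwise.
Στ = 0 ⇒ N × 5.049 = 547.1 ⇒ N = 108.4 N.
ΣFx = 0 ⇒ f = N_wall = 108.4 N. ΣFy = 0 ⇒ N_floor = 839 N.
μ_min = f / N_floor = 108.4 / 839 = 0.129.

μ_min ≈ 0.129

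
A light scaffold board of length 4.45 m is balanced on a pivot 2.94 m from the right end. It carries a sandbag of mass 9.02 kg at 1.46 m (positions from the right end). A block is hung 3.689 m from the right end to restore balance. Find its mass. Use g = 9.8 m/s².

m ≈ 17.8 kg

Taking torques about the pivot (at 2.94 m from the right end):
Sandbag: 9.02 × 9.8 = 88.4 N down at 1.46 m → arm 1.48 m, τ = 88.4 × 1.48 = 130.8 N·m clockwise.
Net moment of known loads = 130.8 N·m clockwise.
An unknown mass m at 3.689 m has arm 0.749 m; its moment is m·g·0.749 counterclockwise.
For rotational equilibrium, m × 9.8 × 0.749 = 130.8, so m = 130.8 / (9.8 × 0.749) = 17.8 kg.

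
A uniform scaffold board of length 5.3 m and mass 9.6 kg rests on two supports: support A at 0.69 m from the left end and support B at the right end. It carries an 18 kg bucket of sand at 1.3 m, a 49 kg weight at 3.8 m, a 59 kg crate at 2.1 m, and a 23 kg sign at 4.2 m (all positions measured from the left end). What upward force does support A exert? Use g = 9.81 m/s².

R_A ≈ 819 N

Taking torques about support B:
Beam weight: 9.6 × 9.81 = 94.18 N down at 2.65 m → arm 2.65 m, τ = 94.18 × 2.65 = 249.6 N·m counterclockwise.
Bucket of sand: 18 × 9.81 = 176.6 N down at 1.3 m → arm 4 m, τ = 176.6 × 4 = 706.4 N·m counterclockwise.
Weight: 49 × 9.81 = 480.7 N down at 3.8 m → arm 1.5 m, τ = 480.7 × 1.5 = 721 N·m counterclockwise.
Crate: 59 × 9.81 = 578.8 N down at 2.1 m → arm 3.2 m, τ = 578.8 × 3.2 = 1852 N·m counterclockwise.
Sign: 23 × 9.81 = 225.6 N down at 4.2 m → arm 1.1 m, τ = 225.6 × 1.1 = 248.2 N·m counterclockwise.
Net load moment about support B = 3777 N·m counterclockwise.
Reaction R at support A is upward at 0.69 m, arm 4.61 m → moment R × 4.61 clockwise.
Setting net torque to zero: R × 4.61 = 3777 → R = 819 N.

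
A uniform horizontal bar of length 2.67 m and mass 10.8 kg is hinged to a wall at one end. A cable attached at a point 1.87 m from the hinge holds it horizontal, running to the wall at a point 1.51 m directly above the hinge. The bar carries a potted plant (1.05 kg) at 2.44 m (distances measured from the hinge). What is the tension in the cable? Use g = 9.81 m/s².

About the hinge:
Beam weight: 10.8 × 9.81 = 105.9 N down at 1.335 m → arm 1.335 m, τ = 105.9 × 1.335 = 141.4 N·m clockwise.
Potted plant: 1.05 × 9.81 = 10.3 N down at 2.44 m → arm 2.44 m, τ = 10.3 × 2.44 = 25.13 N·m clockwise.
Total clockwise load moment = 166.5 N·m.
The cable tension T acts at 1.87 m; only its component perpendicular to the bar, T sinθ, produces torque. sinθ = h/√(h²+d²) = 1.51/√(1.51²+1.87²) = 0.6282.
Setting net torque to zero: T × 1.87 × 0.6282 = 166.5 → T = 166.5 / 1.175 = 142 N.

T ≈ 142 N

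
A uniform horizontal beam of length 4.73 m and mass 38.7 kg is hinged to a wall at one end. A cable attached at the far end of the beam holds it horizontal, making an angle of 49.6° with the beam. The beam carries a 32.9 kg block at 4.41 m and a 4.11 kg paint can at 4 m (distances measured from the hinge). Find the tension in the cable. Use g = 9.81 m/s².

T ≈ 689 N

Sum moments about the hinge (the unknown hinge reaction has zero arm there).
Beam weight: 38.7 × 9.81 = 379.6 N down at 2.365 m → arm 2.365 m, τ = 379.6 × 2.365 = 897.8 N·m clockwise.
Block: 32.9 × 9.81 = 322.7 N down at 4.41 m → arm 4.41 m, τ = 322.7 × 4.41 = 1423 N·m clockwise.
Paint can: 4.11 × 9.81 = 40.32 N down at 4 m → arm 4 m, τ = 40.32 × 4 = 161.3 N·m clockwise.
Total clockwise load moment = 2482 N·m.
The cable tension T acts at 4.73 m; only its component perpendicular to the beam, T sinθ, produces torque. sin 49.6° = 0.7615.
For rotational equilibrium, T × 4.73 × 0.7615 = 2482, so T = 2482 / 3.602 = 689 N.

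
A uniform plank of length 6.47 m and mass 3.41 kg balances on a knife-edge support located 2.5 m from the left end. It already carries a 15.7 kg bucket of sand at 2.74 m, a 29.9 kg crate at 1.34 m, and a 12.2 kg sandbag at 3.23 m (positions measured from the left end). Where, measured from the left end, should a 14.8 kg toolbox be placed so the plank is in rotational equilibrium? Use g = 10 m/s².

x ≈ 3.82 m from the left end

Taking torques about the knife-edge support (at 2.5 m from the left end):
Beam weight: 3.41 × 10 = 34.1 N down at 3.235 m → arm 0.735 m, τ = 34.1 × 0.735 = 25.06 N·m clockwise.
Bucket of sand: 15.7 × 10 = 157 N down at 2.74 m → arm 0.24 m, τ = 157 × 0.24 = 37.68 N·m clockwise.
Crate: 29.9 × 10 = 299 N down at 1.34 m → arm 1.16 m, τ = 299 × 1.16 = 346.8 N·m counterclockwise.
Sandbag: 12.2 × 10 = 122 N down at 3.23 m → arm 0.73 m, τ = 122 × 0.73 = 89.06 N·m clockwise.
Net moment of existing loads = 195 N·m counterclockwise.
The toolbox weighs 14.8 × 10 = 148 N and must supply an equal clockwise moment, so its lever arm about the knife-edge support is 195 / 148 = 1.32 m.
That puts it at 2.5 + 1.32 = 3.82 m from the left end.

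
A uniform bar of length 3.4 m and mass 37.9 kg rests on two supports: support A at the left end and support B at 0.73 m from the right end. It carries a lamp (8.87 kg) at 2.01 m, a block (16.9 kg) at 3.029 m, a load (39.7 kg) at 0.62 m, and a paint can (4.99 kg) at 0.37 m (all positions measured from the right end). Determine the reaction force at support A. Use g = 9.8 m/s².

R_A ≈ 297 N

Sum moments about support B (its reaction then has zero moment arm).
Beam weight: 37.9 × 9.8 = 371.4 N down at 1.7 m → arm 0.97 m, τ = 371.4 × 0.97 = 360.3 N·m counterclockwise.
Lamp: 8.87 × 9.8 = 86.93 N down at 2.01 m → arm 1.28 m, τ = 86.93 × 1.28 = 111.3 N·m counterclockwise.
Block: 16.9 × 9.8 = 165.6 N down at 3.029 m → arm 2.299 m, τ = 165.6 × 2.299 = 380.7 N·m counterclockwise.
Load: 39.7 × 9.8 = 389.1 N down at 0.62 m → arm 0.11 m, τ = 389.1 × 0.11 = 42.8 N·m clockwise.
Paint can: 4.99 × 9.8 = 48.9 N down at 0.37 m → arm 0.36 m, τ = 48.9 × 0.36 = 17.6 N·m clockwise.
Net load moment about support B = 791.9 N·m counterclockwise.
Reaction R at support A is upward at 3.4 m, arm 2.67 m → moment R × 2.67 clockwise.
For rotational equilibrium, R × 2.67 = 791.9, so R = 297 N.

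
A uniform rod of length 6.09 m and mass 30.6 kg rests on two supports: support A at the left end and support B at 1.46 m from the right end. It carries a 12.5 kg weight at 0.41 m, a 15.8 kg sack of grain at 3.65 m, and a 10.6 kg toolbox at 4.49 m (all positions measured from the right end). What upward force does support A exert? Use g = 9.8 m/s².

R_A ≈ 216 N

Take moments about support B.
Beam weight: 30.6 × 9.8 = 299.9 N down at 3.045 m → arm 1.585 m, τ = 299.9 × 1.585 = 475.3 N·m counterclockwise.
Weight: 12.5 × 9.8 = 122.5 N down at 0.41 m → arm 1.05 m, τ = 122.5 × 1.05 = 128.6 N·m clockwise.
Sack of grain: 15.8 × 9.8 = 154.8 N down at 3.65 m → arm 2.19 m, τ = 154.8 × 2.19 = 339 N·m counterclockwise.
Toolbox: 10.6 × 9.8 = 103.9 N down at 4.49 m → arm 3.03 m, τ = 103.9 × 3.03 = 314.8 N·m counterclockwise.
Net load moment about support B = 1000 N·m counterclockwise.
Reaction R at support A is upward at 6.09 m, arm 4.63 m → moment R × 4.63 clockwise.
Setting net torque to zero: R × 4.63 = 1000 → R = 216 N.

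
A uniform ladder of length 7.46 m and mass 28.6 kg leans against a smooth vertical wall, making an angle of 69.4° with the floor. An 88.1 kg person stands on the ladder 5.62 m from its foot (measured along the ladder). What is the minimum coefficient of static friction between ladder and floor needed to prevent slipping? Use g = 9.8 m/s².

μ_min ≈ 0.26

Take moments about the foot of the ladder.
Ladder weight 28.6×9.8 = 280.3 N acts at 3.73 m along the ladder; its horizontal arm is 3.73·cos69.4° = 1.312 m → τ = 367.8 N·m clockwise.
Person: 88.1×9.8 = 863.4 N at 5.62 m → arm 1.977 m → τ = 1707 N·m clockwise.
Wall normal N acts horizontally at the top; its moment arm is the height L sinθ = 7.46·sin69.4° = 6.983 m, counterclockwise.
For rotational equilibrium, N × 6.983 = 2075, so N = 297.2 N.
ΣFx = 0 ⇒ f = N_wall = 297.2 N. ΣFy = 0 ⇒ N_floor = 1144 N.
μ_min = f / N_floor = 297.2 / 1144 = 0.26.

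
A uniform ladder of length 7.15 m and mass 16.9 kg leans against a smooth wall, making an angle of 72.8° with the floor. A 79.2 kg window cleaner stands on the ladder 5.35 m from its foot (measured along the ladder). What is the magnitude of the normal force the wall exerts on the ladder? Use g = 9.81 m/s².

Choose the foot of the ladder as the axis so the floor normal and friction both act there and drop out.
Ladder weight 16.9×9.81 = 165.8 N acts at 3.575 m along the ladder; its horizontal arm is 3.575·cos72.8° = 1.057 m → τ = 175.3 N·m clockwise.
Window cleaner: 79.2×9.81 = 777 N at 5.35 m → arm 1.582 m → τ = 1229 N·m clockwise.
Wall normal N acts horizontally at the top; its moment arm is the height L sinθ = 7.15·sin72.8° = 6.83 m, counterclockwise.
Setting net torque to zero: N × 6.83 = 1404 → N = 206 N.

N_wall ≈ 206 N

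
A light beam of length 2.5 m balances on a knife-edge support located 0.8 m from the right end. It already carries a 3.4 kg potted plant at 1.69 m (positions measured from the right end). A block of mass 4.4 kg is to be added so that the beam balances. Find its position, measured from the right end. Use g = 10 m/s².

Sum moments about the knife-edge support (at 0.8 m from the right end) (the support reaction has zero arm there).
Potted plant: 3.4 × 10 = 34 N down at 1.69 m → arm 0.89 m, τ = 34 × 0.89 = 30.26 N·m counterclockwise.
Net moment of existing loads = 30.26 N·m counterclockwise.
The block weighs 4.4 × 10 = 44 N and must supply an equal clockwise moment, so its lever arm about the knife-edge support is 30.26 / 44 = 0.688 m.
That puts it at 0.8 − 0.688 = 0.112 m from the right end.

x ≈ 0.112 m from the right end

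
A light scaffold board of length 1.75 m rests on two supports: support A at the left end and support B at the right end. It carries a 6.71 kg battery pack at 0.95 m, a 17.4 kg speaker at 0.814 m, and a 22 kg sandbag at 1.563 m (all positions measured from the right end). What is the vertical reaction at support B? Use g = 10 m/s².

Choose support A as the axis so its reaction then has zero moment arm.
Battery pack: 6.71 × 10 = 67.1 N down at 0.95 m → arm 0.8 m, τ = 67.1 × 0.8 = 53.68 N·m clockwise.
Speaker: 17.4 × 10 = 174 N down at 0.814 m → arm 0.936 m, τ = 174 × 0.936 = 162.9 N·m clockwise.
Sandbag: 22 × 10 = 220 N down at 1.563 m → arm 0.187 m, τ = 220 × 0.187 = 41.14 N·m clockwise.
Net load moment about support A = 257.7 N·m clockwise.
Reaction R at support B is upward at 0 m, arm 1.75 m → moment R × 1.75 counterclockwise.
Balancing moments: R × 1.75 = 257.7, giving R = 147 N.

R_B ≈ 147 N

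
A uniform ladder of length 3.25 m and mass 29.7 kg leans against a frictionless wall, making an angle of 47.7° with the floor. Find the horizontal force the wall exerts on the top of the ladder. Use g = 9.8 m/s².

N_wall ≈ 132 N

Sum moments about the foot of the ladder (the floor normal and friction both act there and drop out).
Ladder weight 29.7×9.8 = 291.1 N acts at 1.625 m along the ladder; its horizontal arm is 1.625·cos47.7° = 1.094 m → τ = 318.5 N·m clockwise.
Wall normal N acts horizontally at the top; its moment arm is the height L sinθ = 3.25·sin47.7° = 2.404 m, counterclockwise.
Balancing moments: N × 2.404 = 318.5, giving N = 132 N.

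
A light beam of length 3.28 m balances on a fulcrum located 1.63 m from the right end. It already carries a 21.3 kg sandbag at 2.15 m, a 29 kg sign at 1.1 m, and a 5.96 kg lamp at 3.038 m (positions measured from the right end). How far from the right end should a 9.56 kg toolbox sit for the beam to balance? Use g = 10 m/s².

x ≈ 1.2 m from the right end

About the fulcrum (at 1.63 m from the right end):
Sandbag: 21.3 × 10 = 213 N down at 2.15 m → arm 0.52 m, τ = 213 × 0.52 = 110.8 N·m counterclockwise.
Sign: 29 × 10 = 290 N down at 1.1 m → arm 0.53 m, τ = 290 × 0.53 = 153.7 N·m clockwise.
Lamp: 5.96 × 10 = 59.6 N down at 3.038 m → arm 1.408 m, τ = 59.6 × 1.408 = 83.92 N·m counterclockwise.
Net moment of existing loads = 41.02 N·m counterclockwise.
The toolbox weighs 9.56 × 10 = 95.6 N and must supply an equal clockwise moment, so its lever arm about the fulcrum is 41.02 / 95.6 = 0.429 m.
That puts it at 1.63 − 0.429 = 1.2 m from the right end.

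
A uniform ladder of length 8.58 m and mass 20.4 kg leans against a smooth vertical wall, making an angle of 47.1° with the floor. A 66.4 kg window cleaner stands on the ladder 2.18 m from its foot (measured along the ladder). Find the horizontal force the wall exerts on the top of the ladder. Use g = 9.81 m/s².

Taking torques about the foot of the ladder:
Ladder weight 20.4×9.81 = 200.1 N acts at 4.29 m along the ladder; its horizontal arm is 4.29·cos47.1° = 2.92 m → τ = 584.3 N·m clockwise.
Window cleaner: 66.4×9.81 = 651.4 N at 2.18 m → arm 1.484 m → τ = 966.7 N·m clockwise.
Wall normal N acts horizontally at the top; its moment arm is the height L sinθ = 8.58·sin47.1° = 6.285 m, counterclockwise.
Στ = 0 ⇒ N × 6.285 = 1551 ⇒ N = 247 N.

N_wall ≈ 247 N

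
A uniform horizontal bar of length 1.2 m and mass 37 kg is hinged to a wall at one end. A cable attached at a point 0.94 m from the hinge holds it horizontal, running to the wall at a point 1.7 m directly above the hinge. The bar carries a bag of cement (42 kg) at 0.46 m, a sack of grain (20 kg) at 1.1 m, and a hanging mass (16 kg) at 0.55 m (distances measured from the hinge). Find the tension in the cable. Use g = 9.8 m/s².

About the hinge:
Beam weight: 37 × 9.8 = 362.6 N down at 0.6 m → arm 0.6 m, τ = 362.6 × 0.6 = 217.6 N·m clockwise.
Bag of cement: 42 × 9.8 = 411.6 N down at 0.46 m → arm 0.46 m, τ = 411.6 × 0.46 = 189.3 N·m clockwise.
Sack of grain: 20 × 9.8 = 196 N down at 1.1 m → arm 1.1 m, τ = 196 × 1.1 = 215.6 N·m clockwise.
Hanging mass: 16 × 9.8 = 156.8 N down at 0.55 m → arm 0.55 m, τ = 156.8 × 0.55 = 86.24 N·m clockwise.
Total clockwise load moment = 708.7 N·m.
The cable tension T acts at 0.94 m; only its component perpendicular to the bar, T sinθ, produces torque. sinθ = h/√(h²+d²) = 1.7/√(1.7²+0.94²) = 0.8751.
Setting net torque to zero: T × 0.94 × 0.8751 = 708.7 → T = 708.7 / 0.8226 = 862 N.

T ≈ 862 N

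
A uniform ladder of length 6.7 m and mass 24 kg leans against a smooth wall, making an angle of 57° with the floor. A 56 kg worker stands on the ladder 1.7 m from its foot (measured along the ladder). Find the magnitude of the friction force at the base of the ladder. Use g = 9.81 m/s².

Sum moments about the foot of the ladder (the floor normal and friction both act there and drop out).
Ladder weight 24×9.81 = 235.4 N acts at 3.35 m along the ladder; its horizontal arm is 3.35·cos57° = 1.825 m → τ = 429.6 N·m clockwise.
Worker: 56×9.81 = 549.4 N at 1.7 m → arm 0.9259 m → τ = 508.7 N·m clockwise.
Wall normal N acts horizontally at the top; its moment arm is the height L sinθ = 6.7·sin57° = 5.619 m, counterclockwise.
Setting net torque to zero: N × 5.619 = 938.3 → N = 167 N.
ΣFx = 0: friction at the foot balances the wall's push, so f = N_wall = 167 N.

f ≈ 167 N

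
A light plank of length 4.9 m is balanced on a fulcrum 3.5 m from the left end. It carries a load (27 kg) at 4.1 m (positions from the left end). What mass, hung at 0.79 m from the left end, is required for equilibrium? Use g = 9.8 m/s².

m ≈ 5.98 kg

Take moments about the fulcrum (at 3.5 m from the left end).
Load: 27 × 9.8 = 264.6 N down at 4.1 m → arm 0.6 m, τ = 264.6 × 0.6 = 158.8 N·m clockwise.
Net moment of known loads = 158.8 N·m clockwise.
An unknown mass m at 0.79 m has arm 2.71 m; its moment is m·g·2.71 counterclockwise.
For rotational equilibrium, m × 9.8 × 2.71 = 158.8, so m = 158.8 / (9.8 × 2.71) = 5.98 kg.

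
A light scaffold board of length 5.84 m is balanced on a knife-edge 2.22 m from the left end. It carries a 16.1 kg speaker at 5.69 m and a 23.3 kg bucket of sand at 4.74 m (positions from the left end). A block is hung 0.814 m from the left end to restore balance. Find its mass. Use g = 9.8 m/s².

Sum moments about the knife-edge (at 2.22 m from the left end) (the support reaction has zero arm there).
Speaker: 16.1 × 9.8 = 157.8 N down at 5.69 m → arm 3.47 m, τ = 157.8 × 3.47 = 547.6 N·m clockwise.
Bucket of sand: 23.3 × 9.8 = 228.3 N down at 4.74 m → arm 2.52 m, τ = 228.3 × 2.52 = 575.3 N·m clockwise.
Net moment of known loads = 1123 N·m clockwise.
An unknown mass m at 0.814 m has arm 1.406 m; its moment is m·g·1.406 counterclockwise.
For rotational equilibrium, m × 9.8 × 1.406 = 1123, so m = 1123 / (9.8 × 1.406) = 81.5 kg.

m ≈ 81.5 kg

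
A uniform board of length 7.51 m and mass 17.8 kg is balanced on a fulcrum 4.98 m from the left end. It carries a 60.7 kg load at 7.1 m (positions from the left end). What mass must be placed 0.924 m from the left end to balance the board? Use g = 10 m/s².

Taking torques about the fulcrum (at 4.98 m from the left end):
Beam weight: 17.8 × 10 = 178 N down at 3.755 m → arm 1.225 m, τ = 178 × 1.225 = 218.1 N·m counterclockwise.
Load: 60.7 × 10 = 607 N down at 7.1 m → arm 2.12 m, τ = 607 × 2.12 = 1287 N·m clockwise.
Net moment of known loads = 1069 N·m clockwise.
An unknown mass m at 0.924 m has arm 4.056 m; its moment is m·g·4.056 counterclockwise.
Balancing moments: m × 10 × 4.056 = 1069, giving m = 1069 / (10 × 4.056) = 26.4 kg.

m ≈ 26.4 kg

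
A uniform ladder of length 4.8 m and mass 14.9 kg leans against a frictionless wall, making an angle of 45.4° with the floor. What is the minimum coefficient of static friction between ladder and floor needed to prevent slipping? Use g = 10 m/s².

About the foot of the ladder:
Ladder weight 14.9×10 = 149 N acts at 2.4 m along the ladder; its horizontal arm is 2.4·cos45.4° = 1.685 m → τ = 251.1 N·m clockwise.
Wall normal N acts horizontally at the top; its moment arm is the height L sinθ = 4.8·sin45.4° = 3.418 m, counterclockwise.
Setting net torque to zero: N × 3.418 = 251.1 → N = 73.46 N.
ΣFx = 0 ⇒ f = N_wall = 73.46 N. ΣFy = 0 ⇒ N_floor = 149 N.
μ_min = f / N_floor = 73.46 / 149 = 0.493.

μ_min ≈ 0.493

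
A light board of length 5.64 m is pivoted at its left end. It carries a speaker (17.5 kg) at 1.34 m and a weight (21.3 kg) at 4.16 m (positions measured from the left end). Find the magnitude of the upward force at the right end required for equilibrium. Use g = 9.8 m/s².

About the left end:
Speaker: 17.5 × 9.8 = 171.5 N down at 1.34 m → arm 1.34 m, τ = 171.5 × 1.34 = 229.8 N·m clockwise.
Weight: 21.3 × 9.8 = 208.7 N down at 4.16 m → arm 4.16 m, τ = 208.7 × 4.16 = 868.2 N·m clockwise.
Net moment of the loads = 1098 N·m clockwise.
The upward force F acts at the right end, arm 5.64 m, giving F × 5.64 counterclockwise.
Setting net torque to zero: F × 5.64 = 1098 → F = 1098 / 5.64 = 195 N.

F ≈ 195 N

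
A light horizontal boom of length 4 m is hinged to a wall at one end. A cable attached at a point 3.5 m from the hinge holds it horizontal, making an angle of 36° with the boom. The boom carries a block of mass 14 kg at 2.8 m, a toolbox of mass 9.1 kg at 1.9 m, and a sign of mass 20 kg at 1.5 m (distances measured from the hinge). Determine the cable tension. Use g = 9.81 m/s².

Sum moments about the hinge (the unknown hinge reaction has zero arm there).
Block: 14 × 9.81 = 137.3 N down at 2.8 m → arm 2.8 m, τ = 137.3 × 2.8 = 384.4 N·m clockwise.
Toolbox: 9.1 × 9.81 = 89.27 N down at 1.9 m → arm 1.9 m, τ = 89.27 × 1.9 = 169.6 N·m clockwise.
Sign: 20 × 9.81 = 196.2 N down at 1.5 m → arm 1.5 m, τ = 196.2 × 1.5 = 294.3 N·m clockwise.
Total clockwise load moment = 848.3 N·m.
The cable tension T acts at 3.5 m; only its component perpendicular to the boom, T sinθ, produces torque. sin 36° = 0.5878.
For rotational equilibrium, T × 3.5 × 0.5878 = 848.3, so T = 848.3 / 2.057 = 412 N.

T ≈ 412 N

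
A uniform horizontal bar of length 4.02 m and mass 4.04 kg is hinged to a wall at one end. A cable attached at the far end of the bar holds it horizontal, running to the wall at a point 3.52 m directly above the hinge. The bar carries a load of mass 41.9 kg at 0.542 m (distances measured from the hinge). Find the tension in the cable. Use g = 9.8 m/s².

About the hinge:
Beam weight: 4.04 × 9.8 = 39.59 N down at 2.01 m → arm 2.01 m, τ = 39.59 × 2.01 = 79.58 N·m clockwise.
Load: 41.9 × 9.8 = 410.6 N down at 0.542 m → arm 0.542 m, τ = 410.6 × 0.542 = 222.5 N·m clockwise.
Total clockwise load moment = 302.1 N·m.
The cable tension T acts at 4.02 m; only its component perpendicular to the bar, T sinθ, produces torque. sinθ = h/√(h²+d²) = 3.52/√(3.52²+4.02²) = 0.6588.
For rotational equilibrium, T × 4.02 × 0.6588 = 302.1, so T = 302.1 / 2.648 = 114 N.

T ≈ 114 N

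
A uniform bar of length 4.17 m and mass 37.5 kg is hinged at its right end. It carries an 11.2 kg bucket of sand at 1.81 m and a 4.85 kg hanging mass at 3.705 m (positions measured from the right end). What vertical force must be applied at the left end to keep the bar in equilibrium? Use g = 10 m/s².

F ≈ 279 N

Taking torques about the right end:
Beam weight: 37.5 × 10 = 375 N down at 2.085 m → arm 2.085 m, τ = 375 × 2.085 = 781.9 N·m counterclockwise.
Bucket of sand: 11.2 × 10 = 112 N down at 1.81 m → arm 1.81 m, τ = 112 × 1.81 = 202.7 N·m counterclockwise.
Hanging mass: 4.85 × 10 = 48.5 N down at 3.705 m → arm 3.705 m, τ = 48.5 × 3.705 = 179.7 N·m counterclockwise.
Net moment of the loads = 1164 N·m counterclockwise.
The upward force F acts at the left end, arm 4.17 m, giving F × 4.17 clockwise.
For rotational equilibrium, F × 4.17 = 1164, so F = 1164 / 4.17 = 279 N.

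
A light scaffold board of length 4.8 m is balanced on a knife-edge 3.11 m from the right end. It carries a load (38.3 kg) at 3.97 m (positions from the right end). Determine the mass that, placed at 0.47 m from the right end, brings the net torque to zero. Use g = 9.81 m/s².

Sum moments about the knife-edge (at 3.11 m from the right end) (the support reaction has zero arm there).
Load: 38.3 × 9.81 = 375.7 N down at 3.97 m → arm 0.86 m, τ = 375.7 × 0.86 = 323.1 N·m counterclockwise.
Net moment of known loads = 323.1 N·m counterclockwise.
An unknown mass m at 0.47 m has arm 2.64 m; its moment is m·g·2.64 clockwise.
Στ = 0 ⇒ m × 9.81 × 2.64 = 323.1 ⇒ m = 323.1 / (9.81 × 2.64) = 12.5 kg.

m ≈ 12.5 kg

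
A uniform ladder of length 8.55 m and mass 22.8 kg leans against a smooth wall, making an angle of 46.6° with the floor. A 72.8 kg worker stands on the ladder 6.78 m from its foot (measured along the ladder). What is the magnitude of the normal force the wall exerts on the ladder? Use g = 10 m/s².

Take moments about the foot of the ladder.
Ladder weight 22.8×10 = 228 N acts at 4.275 m along the ladder; its horizontal arm is 4.275·cos46.6° = 2.937 m → τ = 669.6 N·m clockwise.
Worker: 72.8×10 = 728 N at 6.78 m → arm 4.658 m → τ = 3391 N·m clockwise.
Wall normal N acts horizontally at the top; its moment arm is the height L sinθ = 8.55·sin46.6° = 6.212 m, counterclockwise.
Balancing moments: N × 6.212 = 4061, giving N = 654 N.

N_wall ≈ 654 N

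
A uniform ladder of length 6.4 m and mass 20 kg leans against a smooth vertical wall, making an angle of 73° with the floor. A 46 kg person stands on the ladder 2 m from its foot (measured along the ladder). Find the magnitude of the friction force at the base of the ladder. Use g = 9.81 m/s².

Take moments about the foot of the ladder.
Ladder weight 20×9.81 = 196.2 N acts at 3.2 m along the ladder; its horizontal arm is 3.2·cos73° = 0.9356 m → τ = 183.6 N·m clockwise.
Person: 46×9.81 = 451.3 N at 2 m → arm 0.5847 m → τ = 263.9 N·m clockwise.
Wall normal N acts horizontally at the top; its moment arm is the height L sinθ = 6.4·sin73° = 6.12 m, counterclockwise.
Setting net torque to zero: N × 6.12 = 447.5 → N = 73.1 N.
ΣFx = 0: friction at the foot balances the wall's push, so f = N_wall = 73.1 N.

f ≈ 73.1 N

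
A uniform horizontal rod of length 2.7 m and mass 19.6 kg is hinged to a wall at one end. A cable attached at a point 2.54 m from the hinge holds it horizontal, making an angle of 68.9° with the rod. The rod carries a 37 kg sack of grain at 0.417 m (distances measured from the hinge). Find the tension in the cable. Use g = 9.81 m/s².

T ≈ 173 N

Choose the hinge as the axis so the unknown hinge reaction has zero arm there.
Beam weight: 19.6 × 9.81 = 192.3 N down at 1.35 m → arm 1.35 m, τ = 192.3 × 1.35 = 259.6 N·m clockwise.
Sack of grain: 37 × 9.81 = 363 N down at 0.417 m → arm 0.417 m, τ = 363 × 0.417 = 151.4 N·m clockwise.
Total clockwise load moment = 411 N·m.
The cable tension T acts at 2.54 m; only its component perpendicular to the rod, T sinθ, produces torque. sin 68.9° = 0.933.
Balancing moments: T × 2.54 × 0.933 = 411, giving T = 411 / 2.37 = 173 N.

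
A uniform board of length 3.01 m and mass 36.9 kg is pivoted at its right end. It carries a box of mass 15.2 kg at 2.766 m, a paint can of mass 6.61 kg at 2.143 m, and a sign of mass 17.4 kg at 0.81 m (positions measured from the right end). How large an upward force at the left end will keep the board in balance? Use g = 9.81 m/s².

Choose the right end as the axis so the unknown pivot reaction has zero arm there.
Beam weight: 36.9 × 9.81 = 362 N down at 1.505 m → arm 1.505 m, τ = 362 × 1.505 = 544.8 N·m counterclockwise.
Box: 15.2 × 9.81 = 149.1 N down at 2.766 m → arm 2.766 m, τ = 149.1 × 2.766 = 412.4 N·m counterclockwise.
Paint can: 6.61 × 9.81 = 64.84 N down at 2.143 m → arm 2.143 m, τ = 64.84 × 2.143 = 139 N·m counterclockwise.
Sign: 17.4 × 9.81 = 170.7 N down at 0.81 m → arm 0.81 m, τ = 170.7 × 0.81 = 138.3 N·m counterclockwise.
Net moment of the loads = 1234 N·m counterclockwise.
The upward force F acts at the left end, arm 3.01 m, giving F × 3.01 clockwise.
Setting net torque to zero: F × 3.01 = 1234 → F = 1234 / 3.01 = 410 N.

F ≈ 410 N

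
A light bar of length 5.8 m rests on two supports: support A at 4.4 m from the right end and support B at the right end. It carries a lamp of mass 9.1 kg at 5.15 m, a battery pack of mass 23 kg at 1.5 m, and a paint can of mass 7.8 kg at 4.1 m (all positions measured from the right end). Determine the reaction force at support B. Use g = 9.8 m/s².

R_B ≈ 139 N

Take moments about support A.
Lamp: 9.1 × 9.8 = 89.18 N down at 5.15 m → arm 0.75 m, τ = 89.18 × 0.75 = 66.89 N·m counterclockwise.
Battery pack: 23 × 9.8 = 225.4 N down at 1.5 m → arm 2.9 m, τ = 225.4 × 2.9 = 653.7 N·m clockwise.
Paint can: 7.8 × 9.8 = 76.44 N down at 4.1 m → arm 0.3 m, τ = 76.44 × 0.3 = 22.93 N·m clockwise.
Net load moment about support A = 609.7 N·m clockwise.
Reaction R at support B is upward at 0 m, arm 4.4 m → moment R × 4.4 counterclockwise.
Setting net torque to zero: R × 4.4 = 609.7 → R = 139 N.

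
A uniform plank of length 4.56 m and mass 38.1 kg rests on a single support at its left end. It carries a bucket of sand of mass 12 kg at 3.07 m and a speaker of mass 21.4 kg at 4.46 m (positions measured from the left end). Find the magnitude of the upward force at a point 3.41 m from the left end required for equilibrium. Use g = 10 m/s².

F ≈ 643 N

Taking torques about the left end:
Beam weight: 38.1 × 10 = 381 N down at 2.28 m → arm 2.28 m, τ = 381 × 2.28 = 868.7 N·m clockwise.
Bucket of sand: 12 × 10 = 120 N down at 3.07 m → arm 3.07 m, τ = 120 × 3.07 = 368.4 N·m clockwise.
Speaker: 21.4 × 10 = 214 N down at 4.46 m → arm 4.46 m, τ = 214 × 4.46 = 954.4 N·m clockwise.
Net moment of the loads = 2192 N·m clockwise.
The upward force F acts at a point 3.41 m from the left end, arm 3.41 m, giving F × 3.41 counterclockwise.
For rotational equilibrium, F × 3.41 = 2192, so F = 2192 / 3.41 = 643 N.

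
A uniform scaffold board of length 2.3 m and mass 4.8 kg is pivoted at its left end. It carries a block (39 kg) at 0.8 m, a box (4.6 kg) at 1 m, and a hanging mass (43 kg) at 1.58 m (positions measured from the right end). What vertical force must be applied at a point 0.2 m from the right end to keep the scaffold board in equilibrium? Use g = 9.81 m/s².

Sum moments about the left end (the unknown pivot reaction has zero arm there).
Beam weight: 4.8 × 9.81 = 47.09 N down at 1.15 m → arm 1.15 m, τ = 47.09 × 1.15 = 54.15 N·m clockwise.
Block: 39 × 9.81 = 382.6 N down at 0.8 m → arm 1.5 m, τ = 382.6 × 1.5 = 573.9 N·m clockwise.
Box: 4.6 × 9.81 = 45.13 N down at 1 m → arm 1.3 m, τ = 45.13 × 1.3 = 58.67 N·m clockwise.
Hanging mass: 43 × 9.81 = 421.8 N down at 1.58 m → arm 0.72 m, τ = 421.8 × 0.72 = 303.7 N·m clockwise.
Net moment of the loads = 990.4 N·m clockwise.
The upward force F acts at a point 0.2 m from the right end, arm 2.1 m, giving F × 2.1 counterclockwise.
Στ = 0 ⇒ F × 2.1 = 990.4 ⇒ F = 990.4 / 2.1 = 472 N.

F ≈ 472 N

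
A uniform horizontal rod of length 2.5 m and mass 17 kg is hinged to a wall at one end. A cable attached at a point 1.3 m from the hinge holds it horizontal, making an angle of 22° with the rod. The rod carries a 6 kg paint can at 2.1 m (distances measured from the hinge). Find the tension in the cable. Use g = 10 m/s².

T ≈ 695 N

About the hinge:
Beam weight: 17 × 10 = 170 N down at 1.25 m → arm 1.25 m, τ = 170 × 1.25 = 212.5 N·m clockwise.
Paint can: 6 × 10 = 60 N down at 2.1 m → arm 2.1 m, τ = 60 × 2.1 = 126 N·m clockwise.
Total clockwise load moment = 338.5 N·m.
The cable tension T acts at 1.3 m; only its component perpendicular to the rod, T sinθ, produces torque. sin 22° = 0.3746.
Setting net torque to zero: T × 1.3 × 0.3746 = 338.5 → T = 338.5 / 0.487 = 695 N.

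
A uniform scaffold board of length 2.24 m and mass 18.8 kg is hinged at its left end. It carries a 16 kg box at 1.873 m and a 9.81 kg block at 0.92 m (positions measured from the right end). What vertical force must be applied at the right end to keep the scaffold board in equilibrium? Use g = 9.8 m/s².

F ≈ 174 N

Take moments about the left end.
Beam weight: 18.8 × 9.8 = 184.2 N down at 1.12 m → arm 1.12 m, τ = 184.2 × 1.12 = 206.3 N·m clockwise.
Box: 16 × 9.8 = 156.8 N down at 1.873 m → arm 0.367 m, τ = 156.8 × 0.367 = 57.55 N·m clockwise.
Block: 9.81 × 9.8 = 96.14 N down at 0.92 m → arm 1.32 m, τ = 96.14 × 1.32 = 126.9 N·m clockwise.
Net moment of the loads = 390.8 N·m clockwise.
The upward force F acts at the right end, arm 2.24 m, giving F × 2.24 counterclockwise.
Στ = 0 ⇒ F × 2.24 = 390.8 ⇒ F = 390.8 / 2.24 = 174 N.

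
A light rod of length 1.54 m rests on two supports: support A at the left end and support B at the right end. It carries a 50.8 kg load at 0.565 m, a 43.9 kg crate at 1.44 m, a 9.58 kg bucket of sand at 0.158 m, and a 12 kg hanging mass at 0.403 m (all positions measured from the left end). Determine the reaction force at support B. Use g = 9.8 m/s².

R_B ≈ 625 N

Choose support A as the axis so its reaction then has zero moment arm.
Load: 50.8 × 9.8 = 497.8 N down at 0.565 m → arm 0.565 m, τ = 497.8 × 0.565 = 281.3 N·m clockwise.
Crate: 43.9 × 9.8 = 430.2 N down at 1.44 m → arm 1.44 m, τ = 430.2 × 1.44 = 619.5 N·m clockwise.
Bucket of sand: 9.58 × 9.8 = 93.88 N down at 0.158 m → arm 0.158 m, τ = 93.88 × 0.158 = 14.83 N·m clockwise.
Hanging mass: 12 × 9.8 = 117.6 N down at 0.403 m → arm 0.403 m, τ = 117.6 × 0.403 = 47.39 N·m clockwise.
Net load moment about support A = 963 N·m clockwise.
Reaction R at support B is upward at 1.54 m, arm 1.54 m → moment R × 1.54 counterclockwise.
Setting net torque to zero: R × 1.54 = 963 → R = 625 N.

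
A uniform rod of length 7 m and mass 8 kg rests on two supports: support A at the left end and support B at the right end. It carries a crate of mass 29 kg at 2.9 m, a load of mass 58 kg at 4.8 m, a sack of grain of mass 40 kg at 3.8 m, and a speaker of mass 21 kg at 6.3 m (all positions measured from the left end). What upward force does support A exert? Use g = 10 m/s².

Choose support B as the axis so its reaction then has zero moment arm.
Beam weight: 8 × 10 = 80 N down at 3.5 m → arm 3.5 m, τ = 80 × 3.5 = 280 N·m counterclockwise.
Crate: 29 × 10 = 290 N down at 2.9 m → arm 4.1 m, τ = 290 × 4.1 = 1189 N·m counterclockwise.
Load: 58 × 10 = 580 N down at 4.8 m → arm 2.2 m, τ = 580 × 2.2 = 1276 N·m counterclockwise.
Sack of grain: 40 × 10 = 400 N down at 3.8 m → arm 3.2 m, τ = 400 × 3.2 = 1280 N·m counterclockwise.
Speaker: 21 × 10 = 210 N down at 6.3 m → arm 0.7 m, τ = 210 × 0.7 = 147 N·m counterclockwise.
Net load moment about support B = 4172 N·m counterclockwise.
Reaction R at support A is upward at 0 m, arm 7 m → moment R × 7 clockwise.
Στ = 0 ⇒ R × 7 = 4172 ⇒ R = 596 N.

R_A ≈ 596 N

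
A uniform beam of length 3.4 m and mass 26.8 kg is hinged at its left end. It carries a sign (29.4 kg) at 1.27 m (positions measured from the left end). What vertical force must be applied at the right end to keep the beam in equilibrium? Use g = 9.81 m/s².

F ≈ 239 N

Taking torques about the left end:
Beam weight: 26.8 × 9.81 = 262.9 N down at 1.7 m → arm 1.7 m, τ = 262.9 × 1.7 = 446.9 N·m clockwise.
Sign: 29.4 × 9.81 = 288.4 N down at 1.27 m → arm 1.27 m, τ = 288.4 × 1.27 = 366.3 N·m clockwise.
Net moment of the loads = 813.2 N·m clockwise.
The upward force F acts at the right end, arm 3.4 m, giving F × 3.4 counterclockwise.
Balancing moments: F × 3.4 = 813.2, giving F = 813.2 / 3.4 = 239 N.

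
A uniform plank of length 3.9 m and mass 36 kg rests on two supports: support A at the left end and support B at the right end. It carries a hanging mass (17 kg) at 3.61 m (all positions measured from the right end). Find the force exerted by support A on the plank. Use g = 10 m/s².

R_A ≈ 337 N

Take moments about support B.
Beam weight: 36 × 10 = 360 N down at 1.95 m → arm 1.95 m, τ = 360 × 1.95 = 702 N·m counterclockwise.
Hanging mass: 17 × 10 = 170 N down at 3.61 m → arm 3.61 m, τ = 170 × 3.61 = 613.7 N·m counterclockwise.
Net load moment about support B = 1316 N·m counterclockwise.
Reaction R at support A is upward at 3.9 m, arm 3.9 m → moment R × 3.9 clockwise.
Στ = 0 ⇒ R × 3.9 = 1316 ⇒ R = 337 N.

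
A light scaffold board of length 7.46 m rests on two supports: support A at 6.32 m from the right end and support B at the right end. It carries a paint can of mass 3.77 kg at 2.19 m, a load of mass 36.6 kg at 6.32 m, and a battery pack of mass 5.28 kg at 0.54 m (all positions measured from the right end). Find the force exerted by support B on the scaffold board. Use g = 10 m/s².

About support A:
Paint can: 3.77 × 10 = 37.7 N down at 2.19 m → arm 4.13 m, τ = 37.7 × 4.13 = 155.7 N·m clockwise.
Load: acts at the support A, moment arm 0 → no torque.
Battery pack: 5.28 × 10 = 52.8 N down at 0.54 m → arm 5.78 m, τ = 52.8 × 5.78 = 305.2 N·m clockwise.
Net load moment about support A = 460.9 N·m clockwise.
Reaction R at support B is upward at 0 m, arm 6.32 m → moment R × 6.32 counterclockwise.
For rotational equilibrium, R × 6.32 = 460.9, so R = 72.9 N.

R_B ≈ 72.9 N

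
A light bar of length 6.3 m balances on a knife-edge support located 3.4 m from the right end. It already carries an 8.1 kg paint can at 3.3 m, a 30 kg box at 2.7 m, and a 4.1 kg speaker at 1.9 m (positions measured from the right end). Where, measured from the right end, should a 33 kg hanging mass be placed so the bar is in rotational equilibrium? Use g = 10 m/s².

x ≈ 4.25 m from the right end

Take moments about the knife-edge support (at 3.4 m from the right end).
Paint can: 8.1 × 10 = 81 N down at 3.3 m → arm 0.1 m, τ = 81 × 0.1 = 8.1 N·m clockwise.
Box: 30 × 10 = 300 N down at 2.7 m → arm 0.7 m, τ = 300 × 0.7 = 210 N·m clockwise.
Speaker: 4.1 × 10 = 41 N down at 1.9 m → arm 1.5 m, τ = 41 × 1.5 = 61.5 N·m clockwise.
Net moment of existing loads = 279.6 N·m clockwise.
The hanging mass weighs 33 × 10 = 330 N and must supply an equal counterclockwise moment, so its lever arm about the knife-edge support is 279.6 / 330 = 0.847 m.
That puts it at 3.4 + 0.847 = 4.25 m from the right end.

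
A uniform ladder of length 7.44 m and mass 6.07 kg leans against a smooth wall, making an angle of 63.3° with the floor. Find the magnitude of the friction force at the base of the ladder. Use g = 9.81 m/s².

f ≈ 15 N

Choose the foot of the ladder as the axis so the floor normal and friction both act there and drop out.
Ladder weight 6.07×9.81 = 59.55 N acts at 3.72 m along the ladder; its horizontal arm is 3.72·cos63.3° = 1.671 m → τ = 99.51 N·m clockwise.
Wall normal N acts horizontally at the top; its moment arm is the height L sinθ = 7.44·sin63.3° = 6.647 m, counterclockwise.
Στ = 0 ⇒ N × 6.647 = 99.51 ⇒ N = 15 N.
ΣFx = 0: friction at the foot balances the wall's push, so f = N_wall = 15 N.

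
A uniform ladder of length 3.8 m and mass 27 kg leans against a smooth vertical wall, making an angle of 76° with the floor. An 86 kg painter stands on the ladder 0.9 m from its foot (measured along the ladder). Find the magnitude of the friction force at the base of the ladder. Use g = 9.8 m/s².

f ≈ 82.8 N

Sum moments about the foot of the ladder (the floor normal and friction both act there and drop out).
Ladder weight 27×9.8 = 264.6 N acts at 1.9 m along the ladder; its horizontal arm is 1.9·cos76° = 0.4597 m → τ = 121.6 N·m clockwise.
Painter: 86×9.8 = 842.8 N at 0.9 m → arm 0.2177 m → τ = 183.5 N·m clockwise.
Wall normal N acts horizontally at the top; its moment arm is the height L sinθ = 3.8·sin76° = 3.687 m, counterclockwise.
Στ = 0 ⇒ N × 3.687 = 305.1 ⇒ N = 82.8 N.
ΣFx = 0: friction at the foot balances the wall's push, so f = N_wall = 82.8 N.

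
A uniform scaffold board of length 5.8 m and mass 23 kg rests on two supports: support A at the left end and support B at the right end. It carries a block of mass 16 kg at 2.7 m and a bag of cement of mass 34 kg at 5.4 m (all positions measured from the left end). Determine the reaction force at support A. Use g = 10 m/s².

R_A ≈ 224 N

Take moments about support B.
Beam weight: 23 × 10 = 230 N down at 2.9 m → arm 2.9 m, τ = 230 × 2.9 = 667 N·m counterclockwise.
Block: 16 × 10 = 160 N down at 2.7 m → arm 3.1 m, τ = 160 × 3.1 = 496 N·m counterclockwise.
Bag of cement: 34 × 10 = 340 N down at 5.4 m → arm 0.4 m, τ = 340 × 0.4 = 136 N·m counterclockwise.
Net load moment about support B = 1299 N·m counterclockwise.
Reaction R at support A is upward at 0 m, arm 5.8 m → moment R × 5.8 clockwise.
Setting net torque to zero: R × 5.8 = 1299 → R = 224 N.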